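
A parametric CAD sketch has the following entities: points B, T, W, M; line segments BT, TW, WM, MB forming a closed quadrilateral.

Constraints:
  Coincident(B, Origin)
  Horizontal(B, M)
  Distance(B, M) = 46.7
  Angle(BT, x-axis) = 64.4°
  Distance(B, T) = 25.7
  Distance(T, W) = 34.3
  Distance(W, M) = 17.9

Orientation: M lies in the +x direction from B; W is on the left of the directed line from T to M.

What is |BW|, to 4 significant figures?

48.38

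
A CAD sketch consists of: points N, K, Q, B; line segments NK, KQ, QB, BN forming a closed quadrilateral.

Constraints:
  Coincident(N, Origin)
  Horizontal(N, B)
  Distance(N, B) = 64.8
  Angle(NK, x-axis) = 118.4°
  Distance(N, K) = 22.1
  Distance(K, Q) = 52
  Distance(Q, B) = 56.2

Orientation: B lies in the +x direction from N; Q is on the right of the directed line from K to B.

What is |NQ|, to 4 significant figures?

29.90

Checks: |KQ| = 52.00 ✓; |QB| = 56.20 ✓.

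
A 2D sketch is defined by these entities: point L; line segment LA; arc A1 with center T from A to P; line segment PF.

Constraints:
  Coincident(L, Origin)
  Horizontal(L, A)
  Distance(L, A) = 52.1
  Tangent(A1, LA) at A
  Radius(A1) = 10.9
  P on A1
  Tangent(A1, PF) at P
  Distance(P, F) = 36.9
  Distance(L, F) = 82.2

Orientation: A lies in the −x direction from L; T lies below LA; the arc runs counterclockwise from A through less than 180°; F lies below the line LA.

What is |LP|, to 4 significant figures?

63.57

Checks: |TP| = 10.90 ✓; ∠(TP, PF) = 90.00° ✓; |PF| = 36.90 ✓; |LF| = 82.20 ✓.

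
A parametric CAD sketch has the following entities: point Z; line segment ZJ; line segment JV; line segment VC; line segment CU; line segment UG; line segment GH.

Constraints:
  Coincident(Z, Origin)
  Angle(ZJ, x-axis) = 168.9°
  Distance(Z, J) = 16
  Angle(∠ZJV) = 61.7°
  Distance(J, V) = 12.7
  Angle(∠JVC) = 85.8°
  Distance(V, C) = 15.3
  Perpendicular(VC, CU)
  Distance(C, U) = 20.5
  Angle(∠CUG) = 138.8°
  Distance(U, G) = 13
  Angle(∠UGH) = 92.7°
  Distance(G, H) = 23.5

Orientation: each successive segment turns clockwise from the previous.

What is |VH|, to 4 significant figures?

19.51

Z is at the origin; ZJ runs at 168.9° with length 16.0, so J = (-15.70, 3.080). ∠ZJV = 61.7° gives JV at 50.60° from the x-axis; with |JV| = 12.7, V = (-7.640, 12.89). ∠JVC = 85.8° gives VC at -43.60° from the x-axis; with |VC| = 15.3, C = (3.440, 2.343). The perpendicularity gives CU at right angles to VC, so CU runs at -133.6°; with |CU| = 20.5, U = (-10.70, -12.50). ∠CUG = 138.8° gives UG at -174.8° from the x-axis; with |UG| = 13.0, G = (-23.64, -13.68). ∠UGH = 92.7° gives GH at 97.90° from the x-axis; with |GH| = 23.5, H = (-26.87, 9.596). Then |VH| = |H − V| = 19.51.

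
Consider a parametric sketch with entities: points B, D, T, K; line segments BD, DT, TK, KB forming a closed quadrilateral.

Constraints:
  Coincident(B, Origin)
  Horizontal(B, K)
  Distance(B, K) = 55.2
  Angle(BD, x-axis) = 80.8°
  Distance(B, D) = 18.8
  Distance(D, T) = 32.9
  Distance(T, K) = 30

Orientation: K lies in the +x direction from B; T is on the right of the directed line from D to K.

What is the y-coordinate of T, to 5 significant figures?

-5.2901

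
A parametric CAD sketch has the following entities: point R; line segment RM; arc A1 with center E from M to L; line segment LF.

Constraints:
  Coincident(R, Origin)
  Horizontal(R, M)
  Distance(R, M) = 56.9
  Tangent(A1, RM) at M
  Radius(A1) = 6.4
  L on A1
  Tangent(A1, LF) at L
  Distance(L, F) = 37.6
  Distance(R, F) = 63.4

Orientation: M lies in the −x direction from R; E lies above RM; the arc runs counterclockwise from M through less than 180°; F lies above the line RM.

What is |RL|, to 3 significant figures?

50.9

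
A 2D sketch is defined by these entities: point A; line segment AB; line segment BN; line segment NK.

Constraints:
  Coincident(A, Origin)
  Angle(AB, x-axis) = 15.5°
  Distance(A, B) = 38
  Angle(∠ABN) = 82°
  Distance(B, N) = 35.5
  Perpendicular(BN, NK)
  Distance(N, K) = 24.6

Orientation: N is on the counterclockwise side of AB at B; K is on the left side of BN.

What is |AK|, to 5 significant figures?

32.902

A is at the origin; AB runs at 15.5° with length 38.0, so B = 38.0·(cos 15.5°, sin 15.5°) = (36.618, 10.155). ∠ABN = 82.0°, so BN runs at 15.5° + (180° − 82.0°) = 113.50° from the x-axis; with |BN| = 35.5, N = B + 35.5·(cos 113.50°, sin 113.50°) = (22.462, 42.711). BN is perpendicular to NK; with |NK| = 24.6 on the left of BN, K = N + 24.6·(-0.91706, -0.39875) = (-0.097313, 32.901). Then |AK| = |K − A| = 32.902.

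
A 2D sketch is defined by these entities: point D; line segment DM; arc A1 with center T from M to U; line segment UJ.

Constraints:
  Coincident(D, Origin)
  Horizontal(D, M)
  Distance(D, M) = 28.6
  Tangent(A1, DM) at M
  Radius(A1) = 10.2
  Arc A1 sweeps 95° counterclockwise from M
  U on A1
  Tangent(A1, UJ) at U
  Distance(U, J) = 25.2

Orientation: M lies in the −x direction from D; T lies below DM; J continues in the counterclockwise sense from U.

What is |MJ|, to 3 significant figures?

37.1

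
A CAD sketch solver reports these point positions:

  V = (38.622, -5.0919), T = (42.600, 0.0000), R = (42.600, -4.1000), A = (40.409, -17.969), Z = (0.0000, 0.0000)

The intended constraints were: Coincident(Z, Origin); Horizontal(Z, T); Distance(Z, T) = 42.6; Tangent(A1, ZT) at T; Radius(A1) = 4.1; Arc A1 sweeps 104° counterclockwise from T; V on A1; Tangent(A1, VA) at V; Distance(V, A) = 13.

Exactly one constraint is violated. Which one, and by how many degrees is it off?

Tangent(A1, VA) at V — off by 6.10°.

Z = (0.00, 0.00) ✓; Z.y = 0.00, T.y = 0.00 ✓; |ZT| = 42.60 ✓; ∠(RT, TZ) = 90.00° ✓; |RT| = 4.100 ✓; bearing(R→V) − bearing(R→T) = 104.0° ✓; |RV| = 4.100 ✓; ∠(RV, VA) = 96.10° ✗; |VA| = 13.00 ✓.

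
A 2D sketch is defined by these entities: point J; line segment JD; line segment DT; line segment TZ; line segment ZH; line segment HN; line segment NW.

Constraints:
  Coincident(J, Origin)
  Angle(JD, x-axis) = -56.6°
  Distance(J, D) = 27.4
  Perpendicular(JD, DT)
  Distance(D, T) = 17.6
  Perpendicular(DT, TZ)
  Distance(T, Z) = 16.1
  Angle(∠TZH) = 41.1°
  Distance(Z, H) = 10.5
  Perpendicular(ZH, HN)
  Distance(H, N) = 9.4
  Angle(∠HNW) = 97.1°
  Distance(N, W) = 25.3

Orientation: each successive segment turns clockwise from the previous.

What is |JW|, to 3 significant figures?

37.6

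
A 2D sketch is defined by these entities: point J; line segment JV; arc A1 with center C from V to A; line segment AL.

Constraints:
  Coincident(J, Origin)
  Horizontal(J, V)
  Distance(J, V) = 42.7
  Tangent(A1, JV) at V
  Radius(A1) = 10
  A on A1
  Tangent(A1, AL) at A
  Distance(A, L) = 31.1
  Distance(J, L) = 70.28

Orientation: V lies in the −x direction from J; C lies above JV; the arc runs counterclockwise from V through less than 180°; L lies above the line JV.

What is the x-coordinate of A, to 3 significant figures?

-35.9

Checks: ∠(CV, VJ) = 90.00° ✓; |CV| = 10.00 ✓; |CA| = 10.00 ✓; ∠(CA, AL) = 90.00° ✓; |AL| = 31.10 ✓; |JL| = 70.28 ✓.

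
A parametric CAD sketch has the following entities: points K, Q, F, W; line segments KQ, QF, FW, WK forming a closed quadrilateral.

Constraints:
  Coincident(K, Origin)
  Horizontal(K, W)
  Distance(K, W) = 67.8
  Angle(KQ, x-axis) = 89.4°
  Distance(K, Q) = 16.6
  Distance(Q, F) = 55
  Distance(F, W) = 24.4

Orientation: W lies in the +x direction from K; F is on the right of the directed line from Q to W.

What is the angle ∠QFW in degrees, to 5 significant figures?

117.24°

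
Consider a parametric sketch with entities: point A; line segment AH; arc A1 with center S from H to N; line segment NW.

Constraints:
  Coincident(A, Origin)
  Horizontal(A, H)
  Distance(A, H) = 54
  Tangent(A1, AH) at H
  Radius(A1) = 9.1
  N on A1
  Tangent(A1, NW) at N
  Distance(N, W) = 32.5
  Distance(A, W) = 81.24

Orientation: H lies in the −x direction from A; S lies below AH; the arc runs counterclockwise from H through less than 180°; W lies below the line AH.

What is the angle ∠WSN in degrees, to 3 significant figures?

74.4°

Checks: |SN| = 9.100 ✓; ∠(SN, NW) = 90.00° ✓; |NW| = 32.50 ✓; |AW| = 81.24 ✓.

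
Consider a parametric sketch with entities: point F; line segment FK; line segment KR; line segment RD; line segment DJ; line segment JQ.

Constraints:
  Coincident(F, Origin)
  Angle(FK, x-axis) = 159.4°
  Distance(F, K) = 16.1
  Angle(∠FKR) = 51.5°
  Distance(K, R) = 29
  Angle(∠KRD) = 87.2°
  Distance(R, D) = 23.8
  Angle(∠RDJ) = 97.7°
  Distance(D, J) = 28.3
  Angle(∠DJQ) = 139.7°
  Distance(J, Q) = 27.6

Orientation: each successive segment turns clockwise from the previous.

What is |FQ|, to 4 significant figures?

32.97

F is at the origin; FK runs at 159.4° with length 16.1, so K = (-15.07, 5.665). ∠FKR = 51.5° gives KR at 30.90° from the x-axis; with |KR| = 29.0, R = (9.813, 20.56). ∠KRD = 87.2° gives RD at -61.90° from the x-axis; with |RD| = 23.8, D = (21.02, -0.4373). ∠RDJ = 97.7° gives DJ at -144.2° from the x-axis; with |DJ| = 28.3, J = (-1.930, -16.99). ∠DJQ = 139.7° gives JQ at 175.5° from the x-axis; with |JQ| = 27.6, Q = (-29.44, -14.83). Then |FQ| = |Q − F| = 32.97.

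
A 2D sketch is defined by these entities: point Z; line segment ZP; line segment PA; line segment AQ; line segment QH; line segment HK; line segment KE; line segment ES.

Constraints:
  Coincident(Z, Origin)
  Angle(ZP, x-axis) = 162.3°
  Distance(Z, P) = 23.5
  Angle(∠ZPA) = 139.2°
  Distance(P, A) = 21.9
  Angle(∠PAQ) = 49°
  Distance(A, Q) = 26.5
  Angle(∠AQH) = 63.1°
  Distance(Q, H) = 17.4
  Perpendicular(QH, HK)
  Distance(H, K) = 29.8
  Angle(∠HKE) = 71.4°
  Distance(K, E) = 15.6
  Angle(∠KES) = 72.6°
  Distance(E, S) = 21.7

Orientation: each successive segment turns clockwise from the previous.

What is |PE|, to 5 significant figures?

27.780

Z is at the origin; ZP runs at 162.3° with length 23.5, so P = (-22.388, 7.1448). ∠ZPA = 139.2° gives PA at 121.50° from the x-axis; with |PA| = 21.9, A = (-33.830, 25.818). ∠PAQ = 49.0° gives AQ at -9.5000° from the x-axis; with |AQ| = 26.5, Q = (-7.6937, 21.444). ∠AQH = 63.1° gives QH at -126.40° from the x-axis; with |QH| = 17.4, H = (-18.019, 7.4387). QH is perpendicular to HK, so HK runs at 143.60°; with |HK| = 29.8, K = (-42.005, 25.123). ∠HKE = 71.4° gives KE at 35.000° from the x-axis; with |KE| = 15.6, E = (-29.226, 34.070). Then |PE| = |E − P| = 27.780.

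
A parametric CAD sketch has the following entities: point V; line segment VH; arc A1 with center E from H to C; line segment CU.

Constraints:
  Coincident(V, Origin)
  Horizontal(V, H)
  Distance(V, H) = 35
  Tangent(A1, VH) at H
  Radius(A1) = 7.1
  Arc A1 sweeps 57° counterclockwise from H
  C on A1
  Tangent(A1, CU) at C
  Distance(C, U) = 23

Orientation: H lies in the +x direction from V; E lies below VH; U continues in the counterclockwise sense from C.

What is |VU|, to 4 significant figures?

27.93

V is at the origin; VH is horizontal with |VH| = 35.0 and H on the +x side, so H = (35.00, 0.000). The tangent condition forces EH to be normal to VH, so E = H + (0, -7.1) = (35.00, -7.100). On A1, H sits at bearing 90° from E; a 57° counterclockwise sweep puts C at bearing 147°, so C = E + 7.1·(cos 147°, sin 147°) = (29.05, -3.233). The tangent condition forces EC to be normal to CU, so CU runs along (−sin 147°, cos 147°); with |CU| = 23.0, U = (16.52, -22.52). Then |VU| = |U − V| = 27.93.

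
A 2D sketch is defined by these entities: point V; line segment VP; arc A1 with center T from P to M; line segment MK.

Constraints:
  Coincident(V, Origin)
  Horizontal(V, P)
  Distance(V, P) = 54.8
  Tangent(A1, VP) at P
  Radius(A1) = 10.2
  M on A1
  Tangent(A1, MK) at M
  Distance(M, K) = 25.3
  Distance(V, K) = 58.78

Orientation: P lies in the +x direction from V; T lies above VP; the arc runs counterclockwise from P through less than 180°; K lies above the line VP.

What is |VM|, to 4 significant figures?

64.82

V is at the origin; VP is horizontal with |VP| = 54.8 and P on the +x side, so P = (54.80, 0.000). The tangent condition forces TP to be normal to VP, so T = P + (0, 10.2) = (54.80, 10.20). Since TM ⟂ MK (tangency), |TK| = √(10.2² + 25.3²) = 27.28 regardless of where M sits on A1. So K lies on both circle(V, 58.78) and circle(T, 27.28); the above-VP intersection is K = (46.36, 36.14). M is the foot of the tangent from K: M = (62.62, 16.75).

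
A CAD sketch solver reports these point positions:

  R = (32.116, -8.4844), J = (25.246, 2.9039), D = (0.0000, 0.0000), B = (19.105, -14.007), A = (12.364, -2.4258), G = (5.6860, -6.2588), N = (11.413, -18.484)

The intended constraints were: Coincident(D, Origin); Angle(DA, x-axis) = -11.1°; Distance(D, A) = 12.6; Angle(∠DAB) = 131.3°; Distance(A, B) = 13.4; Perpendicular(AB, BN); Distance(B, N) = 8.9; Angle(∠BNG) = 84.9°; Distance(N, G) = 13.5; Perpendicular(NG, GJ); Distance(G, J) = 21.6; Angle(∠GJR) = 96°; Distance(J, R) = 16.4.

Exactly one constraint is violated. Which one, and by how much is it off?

Distance(J, R) = 16.4 — off by 3.10.

D = (0.00, 0.00) ✓; DA at -11.10° ✓; |DA| = 12.60 ✓; ∠DAB = 131.3° ✓; |AB| = 13.40 ✓; ∠(AB, BN) = 90.00° ✓; |BN| = 8.900 ✓; ∠BNG = 84.90° ✓; |NG| = 13.50 ✓; ∠(NG, GJ) = 90.00° ✓; |GJ| = 21.60 ✓; ∠GJR = 96.00° ✓; |JR| = 13.30 ✗.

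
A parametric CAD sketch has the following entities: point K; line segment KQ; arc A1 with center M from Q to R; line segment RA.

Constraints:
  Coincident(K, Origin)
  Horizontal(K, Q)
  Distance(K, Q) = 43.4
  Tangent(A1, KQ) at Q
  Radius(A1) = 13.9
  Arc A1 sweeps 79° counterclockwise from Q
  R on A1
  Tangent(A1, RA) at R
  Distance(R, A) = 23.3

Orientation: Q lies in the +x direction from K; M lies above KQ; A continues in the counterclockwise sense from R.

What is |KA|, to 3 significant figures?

70.3

On A1, Q sits at bearing -90° from M; a 79° counterclockwise sweep puts R at bearing -11°, so R = M + 13.9·(cos -11°, sin -11°) = (57.0, 11.2). Tangency of A1 to RA means the radius MR is perpendicular to RA, so RA runs along (−sin -11°, cos -11°); with |RA| = 23.3, A = (61.5, 34.1). Then |KA| = |A − K| = 70.3.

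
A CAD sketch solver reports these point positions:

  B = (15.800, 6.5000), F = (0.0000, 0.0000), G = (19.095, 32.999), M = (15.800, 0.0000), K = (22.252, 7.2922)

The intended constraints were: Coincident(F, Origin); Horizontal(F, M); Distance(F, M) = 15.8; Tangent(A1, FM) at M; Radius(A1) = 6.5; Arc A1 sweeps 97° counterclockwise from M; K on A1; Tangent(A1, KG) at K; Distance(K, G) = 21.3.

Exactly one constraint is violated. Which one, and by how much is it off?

Distance(K, G) = 21.3 — off by 4.60.

F = (0.00, 0.00) ✓; F.y = 0.00, M.y = 0.00 ✓; |FM| = 15.80 ✓; ∠(BM, MF) = 90.00° ✓; |BM| = 6.500 ✓; bearing(B→K) − bearing(B→M) = 97.00° ✓; |BK| = 6.500 ✓; ∠(BK, KG) = 90.00° ✓; |KG| = 25.90 ✗.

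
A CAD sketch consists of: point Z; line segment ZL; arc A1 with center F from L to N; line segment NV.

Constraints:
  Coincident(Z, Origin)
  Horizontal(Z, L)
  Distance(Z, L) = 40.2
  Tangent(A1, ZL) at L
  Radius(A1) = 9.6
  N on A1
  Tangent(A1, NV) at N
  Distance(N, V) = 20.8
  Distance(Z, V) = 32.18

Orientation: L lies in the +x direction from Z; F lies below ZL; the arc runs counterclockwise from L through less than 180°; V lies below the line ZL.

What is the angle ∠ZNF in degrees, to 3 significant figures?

161°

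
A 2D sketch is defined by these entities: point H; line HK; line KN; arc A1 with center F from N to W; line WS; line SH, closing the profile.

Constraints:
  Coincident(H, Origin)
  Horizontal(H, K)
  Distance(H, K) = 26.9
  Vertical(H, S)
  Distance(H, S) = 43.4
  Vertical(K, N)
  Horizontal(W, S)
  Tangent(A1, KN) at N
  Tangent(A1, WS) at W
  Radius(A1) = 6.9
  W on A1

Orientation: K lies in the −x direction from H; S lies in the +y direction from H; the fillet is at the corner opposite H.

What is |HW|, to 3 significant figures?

47.8

The virtual corner opposite H is at (-26.9, 43.4). A1 meets KN tangentially, so FN is at right angles to KN and since A1 is tangent to WS there, FW ⟂ WS, with radius 6.9, so the center F sits 6.9 in from both sides at F = (-20.0, 36.5). That places the tangent points at N = (-26.9, 36.5) on KN and W = (-20.0, 43.4) on WS. Then |HW| = |W − H| = 47.8.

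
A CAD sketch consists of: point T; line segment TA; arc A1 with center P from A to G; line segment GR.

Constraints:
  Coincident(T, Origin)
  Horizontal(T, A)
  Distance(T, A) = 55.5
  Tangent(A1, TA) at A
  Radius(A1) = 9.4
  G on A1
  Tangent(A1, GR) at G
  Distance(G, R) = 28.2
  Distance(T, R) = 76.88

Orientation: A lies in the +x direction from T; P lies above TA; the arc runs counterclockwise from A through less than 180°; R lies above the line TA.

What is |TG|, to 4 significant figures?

65.40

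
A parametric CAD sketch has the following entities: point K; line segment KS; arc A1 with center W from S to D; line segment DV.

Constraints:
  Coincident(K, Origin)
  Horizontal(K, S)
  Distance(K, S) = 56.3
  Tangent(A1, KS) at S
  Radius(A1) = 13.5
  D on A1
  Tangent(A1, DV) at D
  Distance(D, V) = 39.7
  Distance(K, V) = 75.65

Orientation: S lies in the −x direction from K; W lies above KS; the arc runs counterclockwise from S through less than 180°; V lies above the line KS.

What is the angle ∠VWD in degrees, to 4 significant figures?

71.22°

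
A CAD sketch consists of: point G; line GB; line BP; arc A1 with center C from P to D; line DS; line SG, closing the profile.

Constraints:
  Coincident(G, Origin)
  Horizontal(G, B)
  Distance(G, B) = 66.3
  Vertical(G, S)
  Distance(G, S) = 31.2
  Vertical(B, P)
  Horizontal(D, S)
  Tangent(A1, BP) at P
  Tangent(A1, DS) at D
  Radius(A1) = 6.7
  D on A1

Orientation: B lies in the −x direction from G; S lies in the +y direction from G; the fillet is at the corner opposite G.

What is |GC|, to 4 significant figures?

64.44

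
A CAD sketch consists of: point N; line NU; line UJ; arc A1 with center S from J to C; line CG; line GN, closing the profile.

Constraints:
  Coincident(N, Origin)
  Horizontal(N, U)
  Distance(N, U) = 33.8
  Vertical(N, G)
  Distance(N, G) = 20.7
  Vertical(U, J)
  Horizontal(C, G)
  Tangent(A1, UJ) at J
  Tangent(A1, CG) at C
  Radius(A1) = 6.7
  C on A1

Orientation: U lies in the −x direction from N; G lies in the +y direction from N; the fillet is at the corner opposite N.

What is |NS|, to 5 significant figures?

30.503

N is at the origin; N and U share the same y with |NU| = 33.8 and U on the −x side, so U = (-33.800, 0.0000). N and G share the same x with |NG| = 20.7 and G on the +y side, so G = (0.0000, 20.700). The virtual corner opposite N is at (-33.800, 20.700). Since A1 is tangent to UJ there, SJ ⟂ UJ and tangency of A1 to CG means the radius SC is perpendicular to CG, with radius 6.7, so the center S sits 6.7 in from both sides at S = (-27.100, 14.000). Then |NS| = |S − N| = 30.503.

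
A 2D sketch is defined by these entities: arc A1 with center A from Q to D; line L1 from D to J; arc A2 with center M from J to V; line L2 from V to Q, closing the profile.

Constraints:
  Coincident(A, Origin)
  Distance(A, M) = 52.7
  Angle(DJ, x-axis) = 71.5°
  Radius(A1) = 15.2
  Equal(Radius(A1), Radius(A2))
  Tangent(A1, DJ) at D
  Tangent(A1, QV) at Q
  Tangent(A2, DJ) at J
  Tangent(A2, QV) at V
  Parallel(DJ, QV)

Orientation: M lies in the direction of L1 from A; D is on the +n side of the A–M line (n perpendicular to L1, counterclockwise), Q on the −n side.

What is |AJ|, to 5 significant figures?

54.848

The slot axis is L1's direction at 71.5°, so u = (cos 71.5°, sin 71.5°) = (0.31730, 0.94832) and n = (−sin 71.5°, cos 71.5°) = (-0.94832, 0.31730). A is at the origin and M lies 52.7 along u from A, so M = 52.7·u = (16.722, 49.977). Tangency of A1 to both parallel lines with radius 15.2 puts D and Q at A ± 15.2·n: D = (-14.415, 4.8230), Q = (14.415, -4.8230). Equal radii place J and V the same way about M: J = M + 15.2·n = (2.3074, 54.800), V = M − 15.2·n = (31.136, 45.154). Then |AJ| = |J − A| = 54.848.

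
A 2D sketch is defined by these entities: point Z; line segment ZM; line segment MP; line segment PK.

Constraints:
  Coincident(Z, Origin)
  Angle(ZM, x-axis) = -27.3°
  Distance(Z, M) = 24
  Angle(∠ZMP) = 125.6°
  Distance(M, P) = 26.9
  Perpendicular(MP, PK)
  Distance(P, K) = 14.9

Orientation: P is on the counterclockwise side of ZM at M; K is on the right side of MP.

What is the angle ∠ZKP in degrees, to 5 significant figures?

49.902°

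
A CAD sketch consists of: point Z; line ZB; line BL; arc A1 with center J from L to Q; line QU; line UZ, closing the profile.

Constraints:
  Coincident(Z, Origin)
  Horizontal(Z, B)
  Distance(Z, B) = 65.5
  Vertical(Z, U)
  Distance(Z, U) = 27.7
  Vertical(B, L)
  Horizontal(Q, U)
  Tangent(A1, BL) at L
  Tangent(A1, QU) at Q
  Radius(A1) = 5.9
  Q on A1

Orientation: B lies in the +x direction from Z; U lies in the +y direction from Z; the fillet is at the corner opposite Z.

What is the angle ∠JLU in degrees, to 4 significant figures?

5.147°

Z is at the origin; Z and B share the same y with |ZB| = 65.5 and B on the +x side, so B = (65.50, 0.000). Z and U share the same x with |ZU| = 27.7 and U on the +y side, so U = (0.000, 27.70). The virtual corner opposite Z is at (65.50, 27.70). Since A1 is tangent to BL there, JL ⟂ BL and A1 meets QU tangentially, so JQ is at right angles to QU, with radius 5.9, so the center J sits 5.9 in from both sides at J = (59.60, 21.80). That places the tangent points at L = (65.50, 21.80) on BL and Q = (59.60, 27.70) on QU. Then cos ∠JLU = LJ·LU / (|LJ||LU|), giving 5.147°.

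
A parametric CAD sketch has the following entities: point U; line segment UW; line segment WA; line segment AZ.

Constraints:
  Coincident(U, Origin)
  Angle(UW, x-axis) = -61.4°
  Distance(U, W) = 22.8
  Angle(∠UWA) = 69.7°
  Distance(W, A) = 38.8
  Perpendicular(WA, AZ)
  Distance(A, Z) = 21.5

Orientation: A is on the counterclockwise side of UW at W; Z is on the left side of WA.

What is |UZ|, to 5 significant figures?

30.890

∠UWA = 69.7°, so WA runs at -61.4° + (180° − 69.7°) = 48.900° from the x-axis; with |WA| = 38.8, A = W + 38.8·(cos 48.900°, sin 48.900°) = (36.420, 9.2202). WA is perpendicular to AZ; with |AZ| = 21.5 on the left of WA, Z = A + 21.5·(-0.75356, 0.65738) = (20.219, 23.354). Then |UZ| = |Z − U| = 30.890.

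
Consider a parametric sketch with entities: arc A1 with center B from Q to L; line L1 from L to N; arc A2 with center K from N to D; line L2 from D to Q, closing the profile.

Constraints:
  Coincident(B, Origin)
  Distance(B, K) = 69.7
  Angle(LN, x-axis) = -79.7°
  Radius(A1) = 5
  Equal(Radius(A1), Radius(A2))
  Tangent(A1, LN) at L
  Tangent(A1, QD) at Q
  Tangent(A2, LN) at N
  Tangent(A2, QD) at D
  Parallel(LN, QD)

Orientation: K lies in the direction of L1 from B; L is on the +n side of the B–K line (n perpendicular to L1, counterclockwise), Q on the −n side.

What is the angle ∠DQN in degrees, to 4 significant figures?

8.165°

Tangency of A1 to both parallel lines with radius 5.0 puts L and Q at B ± 5.0·n: L = (4.919, 0.8940), Q = (-4.919, -0.8940). Equal radii place N and D the same way about K: N = K + 5.0·n = (17.38, -67.68), D = K − 5.0·n = (7.543, -69.47). Then cos ∠DQN = QD·QN / (|QD||QN|), giving 8.165°.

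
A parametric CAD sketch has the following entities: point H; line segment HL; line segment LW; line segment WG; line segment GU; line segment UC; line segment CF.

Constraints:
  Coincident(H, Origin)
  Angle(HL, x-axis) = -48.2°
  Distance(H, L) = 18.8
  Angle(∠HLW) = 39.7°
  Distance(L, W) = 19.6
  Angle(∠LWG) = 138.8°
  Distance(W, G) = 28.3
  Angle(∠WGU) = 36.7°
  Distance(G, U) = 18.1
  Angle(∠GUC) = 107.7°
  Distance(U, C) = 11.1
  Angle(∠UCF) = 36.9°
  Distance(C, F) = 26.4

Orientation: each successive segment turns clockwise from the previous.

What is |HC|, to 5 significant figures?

8.0945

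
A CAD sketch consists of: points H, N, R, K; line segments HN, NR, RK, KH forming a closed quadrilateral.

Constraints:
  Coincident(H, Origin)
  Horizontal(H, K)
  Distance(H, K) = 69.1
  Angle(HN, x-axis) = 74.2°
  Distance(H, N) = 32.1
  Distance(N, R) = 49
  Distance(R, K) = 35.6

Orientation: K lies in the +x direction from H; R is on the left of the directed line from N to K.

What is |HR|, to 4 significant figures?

66.79

H is at the origin; H and K share the same y with |HK| = 69.1 and K in +x, so K = (69.1, 0). HN runs at 74.2° with |HN| = 32.1, so N = (8.740, 30.89). R is determined by |NR| = 49.0 and |RK| = 35.6 together: it lies at the intersection of circle(N, 49.0) and circle(K, 35.6). With |NK| = 67.80, the foot of the radical line on NK is 42.26 from N and the perpendicular offset is √(49.0² − 42.26²) = 24.80. Taking the left-of-NK solution: R = (57.66, 33.71).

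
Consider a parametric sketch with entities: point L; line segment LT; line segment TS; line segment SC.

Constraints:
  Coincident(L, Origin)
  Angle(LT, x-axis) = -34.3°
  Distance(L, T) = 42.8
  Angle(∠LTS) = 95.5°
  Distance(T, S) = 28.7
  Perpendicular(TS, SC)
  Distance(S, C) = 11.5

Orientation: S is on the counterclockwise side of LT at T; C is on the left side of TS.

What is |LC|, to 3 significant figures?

45.2

L is at the origin; LT runs at -34.3° with length 42.8, so T = 42.8·(cos -34.3°, sin -34.3°) = (35.4, -24.1). ∠LTS = 95.5°, so TS runs at -34.3° + (180° − 95.5°) = 50.2° from the x-axis; with |TS| = 28.7, S = T + 28.7·(cos 50.2°, sin 50.2°) = (53.7, -2.07). TS is perpendicular to SC; with |SC| = 11.5 on the left of TS, C = S + 11.5·(-0.768, 0.640) = (44.9, 5.29). Then |LC| = |C − L| = 45.2.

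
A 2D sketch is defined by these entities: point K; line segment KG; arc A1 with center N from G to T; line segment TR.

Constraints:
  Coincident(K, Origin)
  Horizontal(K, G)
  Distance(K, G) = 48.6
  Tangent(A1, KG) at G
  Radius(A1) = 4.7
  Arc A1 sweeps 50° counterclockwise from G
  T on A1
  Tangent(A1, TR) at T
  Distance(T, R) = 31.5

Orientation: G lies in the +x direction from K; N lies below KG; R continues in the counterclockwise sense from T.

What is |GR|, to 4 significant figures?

35.14

On A1, G sits at bearing 90° from N; a 50° counterclockwise sweep puts T at bearing 140°, so T = N + 4.7·(cos 140°, sin 140°) = (45.00, -1.679). A1 meets TR tangentially, so NT is at right angles to TR, so TR runs along (−sin 140°, cos 140°); with |TR| = 31.5, R = (24.75, -25.81). Then |GR| = |R − G| = 35.14.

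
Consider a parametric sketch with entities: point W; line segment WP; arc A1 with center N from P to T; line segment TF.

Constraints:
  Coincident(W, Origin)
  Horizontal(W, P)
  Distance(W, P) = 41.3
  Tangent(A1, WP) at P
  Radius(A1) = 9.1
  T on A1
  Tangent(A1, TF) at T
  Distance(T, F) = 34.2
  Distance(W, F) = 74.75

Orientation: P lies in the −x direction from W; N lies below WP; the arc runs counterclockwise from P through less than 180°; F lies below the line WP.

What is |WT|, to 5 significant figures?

49.301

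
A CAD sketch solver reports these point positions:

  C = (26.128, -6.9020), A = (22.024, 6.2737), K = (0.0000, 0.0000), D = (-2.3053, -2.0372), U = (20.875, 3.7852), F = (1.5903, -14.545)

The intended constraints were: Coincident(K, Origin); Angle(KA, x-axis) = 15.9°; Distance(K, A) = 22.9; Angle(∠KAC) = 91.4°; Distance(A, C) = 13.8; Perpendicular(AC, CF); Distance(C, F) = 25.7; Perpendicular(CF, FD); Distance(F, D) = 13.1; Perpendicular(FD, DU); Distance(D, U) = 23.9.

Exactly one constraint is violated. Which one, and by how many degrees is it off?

Perpendicular(FD, DU) — off by 3.20°.

K = (0.00, 0.00) ✓; KA at 15.90° ✓; |KA| = 22.90 ✓; ∠KAC = 91.40° ✓; |AC| = 13.80 ✓; ∠(AC, CF) = 90.00° ✓; |CF| = 25.70 ✓; ∠(CF, FD) = 90.00° ✓; |FD| = 13.10 ✓; ∠(FD, DU) = 93.20° ✗; |DU| = 23.90 ✓.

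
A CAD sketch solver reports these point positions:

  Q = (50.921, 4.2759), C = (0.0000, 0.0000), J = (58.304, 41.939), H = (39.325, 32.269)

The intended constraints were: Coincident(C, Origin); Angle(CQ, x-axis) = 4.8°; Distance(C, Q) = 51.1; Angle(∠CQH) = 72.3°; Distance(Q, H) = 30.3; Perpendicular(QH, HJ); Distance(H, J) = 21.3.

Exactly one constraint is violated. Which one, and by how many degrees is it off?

Perpendicular(QH, HJ) — off by 4.50°.

C = (0.00, 0.00) ✓; CQ at 4.800° ✓; |CQ| = 51.10 ✓; ∠CQH = 72.30° ✓; |QH| = 30.30 ✓; ∠(QH, HJ) = 85.50° ✗; |HJ| = 21.30 ✓.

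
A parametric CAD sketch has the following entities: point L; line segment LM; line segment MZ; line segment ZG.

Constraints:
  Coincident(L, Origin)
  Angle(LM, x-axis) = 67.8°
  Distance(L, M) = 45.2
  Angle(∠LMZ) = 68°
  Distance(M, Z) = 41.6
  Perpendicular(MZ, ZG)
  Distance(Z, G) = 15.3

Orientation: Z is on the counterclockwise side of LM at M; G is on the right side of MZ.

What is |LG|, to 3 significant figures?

62.3

L is at the origin; LM runs at 67.8° with length 45.2, so M = 45.2·(cos 67.8°, sin 67.8°) = (17.1, 41.8). ∠LMZ = 68.0°, so MZ runs at 67.8° + (180° − 68.0°) = 180° from the x-axis; with |MZ| = 41.6, Z = M + 41.6·(cos 180°, sin 180°) = (-24.5, 42.0). MZ ⟂ ZG; with |ZG| = 15.3 on the right of MZ, G = Z + 15.3·(0.00349, 1.00) = (-24.5, 57.3). Then |LG| = |G − L| = 62.3.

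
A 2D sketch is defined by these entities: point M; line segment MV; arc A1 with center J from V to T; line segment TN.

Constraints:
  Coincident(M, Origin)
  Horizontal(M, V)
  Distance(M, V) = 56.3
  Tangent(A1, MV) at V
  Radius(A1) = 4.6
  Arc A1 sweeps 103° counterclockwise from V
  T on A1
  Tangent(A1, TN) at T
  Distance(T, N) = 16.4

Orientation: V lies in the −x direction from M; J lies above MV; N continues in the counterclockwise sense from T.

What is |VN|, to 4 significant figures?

21.63

M is at the origin; M and V share the same y with |MV| = 56.3 and V on the −x side, so V = (-56.30, 0.000). The tangent condition forces JV to be normal to MV, so J = V + (0, 4.6) = (-56.30, 4.600). On A1, V sits at bearing -90° from J; a 103° counterclockwise sweep puts T at bearing 13°, so T = J + 4.6·(cos 13°, sin 13°) = (-51.82, 5.635). The tangent condition forces JT to be normal to TN, so TN runs along (−sin 13°, cos 13°); with |TN| = 16.4, N = (-55.51, 21.61). Then |VN| = |N − V| = 21.63.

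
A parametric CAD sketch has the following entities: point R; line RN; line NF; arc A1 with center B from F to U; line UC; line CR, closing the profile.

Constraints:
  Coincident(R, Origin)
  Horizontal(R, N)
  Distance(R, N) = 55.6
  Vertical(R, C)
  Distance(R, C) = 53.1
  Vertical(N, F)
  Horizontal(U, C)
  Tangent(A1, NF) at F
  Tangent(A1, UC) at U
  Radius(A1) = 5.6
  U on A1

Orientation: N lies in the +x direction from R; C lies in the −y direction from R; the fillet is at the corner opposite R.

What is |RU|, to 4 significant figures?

72.94

The virtual corner opposite R is at (55.60, -53.10). A1 meets NF tangentially, so BF is at right angles to NF and since A1 is tangent to UC there, BU ⟂ UC, with radius 5.6, so the center B sits 5.6 in from both sides at B = (50.00, -47.50). That places the tangent points at F = (55.60, -47.50) on NF and U = (50.00, -53.10) on UC. Then |RU| = |U − R| = 72.94.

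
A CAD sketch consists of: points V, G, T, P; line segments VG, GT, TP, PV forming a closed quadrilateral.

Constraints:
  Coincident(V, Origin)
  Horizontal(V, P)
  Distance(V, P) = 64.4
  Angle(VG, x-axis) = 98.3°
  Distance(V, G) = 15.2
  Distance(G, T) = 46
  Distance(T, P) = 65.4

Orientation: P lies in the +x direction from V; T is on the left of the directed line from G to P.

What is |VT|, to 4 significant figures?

57.83

V is at the origin; VP is horizontal with |VP| = 64.4 and P in +x, so P = (64.4, 0). VG runs at 98.3° with |VG| = 15.2, so G = (-2.194, 15.04). T is determined by |GT| = 46.0 and |TP| = 65.4 together: it lies at the intersection of circle(G, 46.0) and circle(P, 65.4). With |GP| = 68.27, the foot of the radical line on GP is 18.31 from G and the perpendicular offset is √(46.0² − 18.31²) = 42.20. Taking the left-of-GP solution: T = (24.96, 52.17).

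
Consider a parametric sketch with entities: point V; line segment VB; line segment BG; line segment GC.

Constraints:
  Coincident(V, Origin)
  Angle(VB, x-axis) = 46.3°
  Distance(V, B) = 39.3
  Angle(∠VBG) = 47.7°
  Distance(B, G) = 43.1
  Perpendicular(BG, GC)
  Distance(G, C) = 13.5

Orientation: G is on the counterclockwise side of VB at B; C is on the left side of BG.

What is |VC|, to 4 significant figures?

22.79

∠VBG = 47.7°, so BG runs at 46.3° + (180° − 47.7°) = 178.6° from the x-axis; with |BG| = 43.1, G = B + 43.1·(cos 178.6°, sin 178.6°) = (-15.94, 29.47). BG is perpendicular to GC; with |GC| = 13.5 on the left of BG, C = G + 13.5·(-0.02443, -0.9997) = (-16.27, 15.97). Then |VC| = |C − V| = 22.79.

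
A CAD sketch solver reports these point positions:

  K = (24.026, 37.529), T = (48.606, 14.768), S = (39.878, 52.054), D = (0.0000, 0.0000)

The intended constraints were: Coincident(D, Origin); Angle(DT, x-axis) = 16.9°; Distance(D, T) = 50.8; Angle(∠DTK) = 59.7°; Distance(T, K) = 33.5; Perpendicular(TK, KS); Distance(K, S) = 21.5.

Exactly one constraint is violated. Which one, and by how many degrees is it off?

Perpendicular(TK, KS) — off by 4.70°.

D = (0.00, 0.00) ✓; DT at 16.90° ✓; |DT| = 50.80 ✓; ∠DTK = 59.70° ✓; |TK| = 33.50 ✓; ∠(TK, KS) = 94.70° ✗; |KS| = 21.50 ✓.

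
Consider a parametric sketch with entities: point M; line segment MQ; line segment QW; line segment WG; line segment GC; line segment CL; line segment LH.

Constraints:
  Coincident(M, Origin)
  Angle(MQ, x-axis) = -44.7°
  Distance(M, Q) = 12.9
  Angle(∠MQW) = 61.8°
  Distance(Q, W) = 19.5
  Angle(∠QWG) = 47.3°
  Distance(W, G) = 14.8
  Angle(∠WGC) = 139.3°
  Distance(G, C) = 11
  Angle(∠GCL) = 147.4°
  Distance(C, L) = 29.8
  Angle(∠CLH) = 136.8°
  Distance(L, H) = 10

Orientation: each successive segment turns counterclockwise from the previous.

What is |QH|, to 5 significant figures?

33.417

∠GCL = 147.4° gives CL at -80.500° from the x-axis; with |CL| = 29.8, L = (2.0309, -36.420). ∠CLH = 136.8° gives LH at -37.300° from the x-axis; with |LH| = 10.0, H = (9.9856, -42.480). Then |QH| = |H − Q| = 33.417.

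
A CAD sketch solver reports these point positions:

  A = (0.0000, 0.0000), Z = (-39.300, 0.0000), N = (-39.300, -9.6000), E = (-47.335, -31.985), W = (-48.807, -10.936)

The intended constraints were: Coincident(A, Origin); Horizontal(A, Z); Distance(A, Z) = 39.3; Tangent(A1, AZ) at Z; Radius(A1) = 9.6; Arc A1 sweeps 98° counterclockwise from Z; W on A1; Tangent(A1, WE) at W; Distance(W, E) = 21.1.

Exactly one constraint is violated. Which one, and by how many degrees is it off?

Tangent(A1, WE) at W — off by 4.00°.

A = (0.00, 0.00) ✓; A.y = 0.00, Z.y = 0.00 ✓; |AZ| = 39.30 ✓; ∠(NZ, ZA) = 90.00° ✓; |NZ| = 9.600 ✓; bearing(N→W) − bearing(N→Z) = 98.00° ✓; |NW| = 9.600 ✓; ∠(NW, WE) = 94.00° ✗; |WE| = 21.10 ✓.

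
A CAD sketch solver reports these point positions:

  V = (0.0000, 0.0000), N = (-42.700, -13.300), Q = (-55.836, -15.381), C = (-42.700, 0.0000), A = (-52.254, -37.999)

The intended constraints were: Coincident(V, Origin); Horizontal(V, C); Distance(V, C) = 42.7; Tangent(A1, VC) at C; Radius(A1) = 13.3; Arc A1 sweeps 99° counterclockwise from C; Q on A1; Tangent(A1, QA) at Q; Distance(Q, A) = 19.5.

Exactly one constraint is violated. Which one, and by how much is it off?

Distance(Q, A) = 19.5 — off by 3.40.

V = (0.00, 0.00) ✓; V.y = 0.00, C.y = 0.00 ✓; |VC| = 42.70 ✓; ∠(NC, CV) = 90.00° ✓; |NC| = 13.30 ✓; bearing(N→Q) − bearing(N→C) = 99.00° ✓; |NQ| = 13.30 ✓; ∠(NQ, QA) = 90.00° ✓; |QA| = 22.90 ✗.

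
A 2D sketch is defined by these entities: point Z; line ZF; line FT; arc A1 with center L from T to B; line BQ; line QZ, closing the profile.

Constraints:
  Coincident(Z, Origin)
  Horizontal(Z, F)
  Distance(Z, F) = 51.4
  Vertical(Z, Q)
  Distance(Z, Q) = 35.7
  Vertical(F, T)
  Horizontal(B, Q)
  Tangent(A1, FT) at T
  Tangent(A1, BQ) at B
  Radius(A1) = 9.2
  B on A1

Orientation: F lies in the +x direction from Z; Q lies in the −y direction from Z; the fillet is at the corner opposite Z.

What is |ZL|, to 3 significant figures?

49.8

Z is at the origin; Z and F share the same y with |ZF| = 51.4 and F on the +x side, so F = (51.4, 0.00). ZQ is vertical with |ZQ| = 35.7 and Q on the −y side, so Q = (0.00, -35.7). The virtual corner opposite Z is at (51.4, -35.7). A1 meets FT tangentially, so LT is at right angles to FT and the tangent condition forces LB to be normal to BQ, with radius 9.2, so the center L sits 9.2 in from both sides at L = (42.2, -26.5). Then |ZL| = |L − Z| = 49.8.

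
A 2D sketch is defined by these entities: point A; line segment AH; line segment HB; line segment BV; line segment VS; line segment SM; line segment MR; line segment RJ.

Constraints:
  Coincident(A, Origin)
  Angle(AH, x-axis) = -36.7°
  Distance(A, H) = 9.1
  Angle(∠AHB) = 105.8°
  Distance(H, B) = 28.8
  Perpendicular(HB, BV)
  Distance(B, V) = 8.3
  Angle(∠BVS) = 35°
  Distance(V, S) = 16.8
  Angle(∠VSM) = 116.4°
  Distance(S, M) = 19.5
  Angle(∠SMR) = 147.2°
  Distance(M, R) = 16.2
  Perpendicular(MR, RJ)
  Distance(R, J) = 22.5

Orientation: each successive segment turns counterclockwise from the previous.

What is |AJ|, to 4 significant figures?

59.22

A is at the origin; AH runs at -36.7° with length 9.1, so H = (7.296, -5.438). ∠AHB = 105.8° gives HB at 37.50° from the x-axis; with |HB| = 28.8, B = (30.14, 12.09). HB is perpendicular to BV, so BV runs at 127.5°; with |BV| = 8.3, V = (25.09, 18.68). ∠BVS = 35.0° gives VS at -87.50° from the x-axis; with |VS| = 16.8, S = (25.82, 1.895). ∠VSM = 116.4° gives SM at -23.90° from the x-axis; with |SM| = 19.5, M = (43.65, -6.005). ∠SMR = 147.2° gives MR at 8.900° from the x-axis; with |MR| = 16.2, R = (59.66, -3.499). The perpendicularity gives RJ at right angles to MR, so RJ runs at 98.90°; with |RJ| = 22.5, J = (56.18, 18.73). Then |AJ| = |J − A| = 59.22.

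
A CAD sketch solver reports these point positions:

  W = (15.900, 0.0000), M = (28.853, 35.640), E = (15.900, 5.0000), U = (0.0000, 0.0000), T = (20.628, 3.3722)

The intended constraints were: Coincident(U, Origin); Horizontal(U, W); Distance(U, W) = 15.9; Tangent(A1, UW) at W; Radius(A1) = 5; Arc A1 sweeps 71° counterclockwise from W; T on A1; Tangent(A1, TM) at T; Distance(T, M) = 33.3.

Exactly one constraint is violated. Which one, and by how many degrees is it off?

Tangent(A1, TM) at T — off by 4.70°.

U = (0.00, 0.00) ✓; U.y = 0.00, W.y = 0.00 ✓; |UW| = 15.90 ✓; ∠(EW, WU) = 90.00° ✓; |EW| = 5.000 ✓; bearing(E→T) − bearing(E→W) = 71.00° ✓; |ET| = 5.000 ✓; ∠(ET, TM) = 85.30° ✗; |TM| = 33.30 ✓.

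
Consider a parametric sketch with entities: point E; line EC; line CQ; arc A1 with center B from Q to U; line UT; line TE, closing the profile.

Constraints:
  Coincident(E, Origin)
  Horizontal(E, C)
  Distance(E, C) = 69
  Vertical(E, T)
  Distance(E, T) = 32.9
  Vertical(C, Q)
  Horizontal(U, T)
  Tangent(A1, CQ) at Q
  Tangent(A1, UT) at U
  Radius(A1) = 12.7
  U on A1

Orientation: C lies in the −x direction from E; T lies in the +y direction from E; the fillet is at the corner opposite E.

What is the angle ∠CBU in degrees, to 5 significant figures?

147.84°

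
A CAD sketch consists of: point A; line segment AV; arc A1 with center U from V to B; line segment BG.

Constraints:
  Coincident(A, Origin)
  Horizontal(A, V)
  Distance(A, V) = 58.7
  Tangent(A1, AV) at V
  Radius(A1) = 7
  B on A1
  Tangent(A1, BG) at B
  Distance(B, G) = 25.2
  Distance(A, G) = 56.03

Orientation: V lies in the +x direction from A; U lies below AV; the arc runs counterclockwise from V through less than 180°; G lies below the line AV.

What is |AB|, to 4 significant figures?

52.14

A is at the origin; AV is horizontal with |AV| = 58.7 and V on the +x side, so V = (58.70, 0.000). The tangent condition forces UV to be normal to AV, so U = V + (0, -7) = (58.70, -7.000). Since UB ⟂ BG (tangency), |UG| = √(7.0² + 25.2²) = 26.15 regardless of where B sits on A1. So G lies on both circle(A, 56.03) and circle(U, 26.15); the below-AV intersection is G = (47.05, -30.42). B is the foot of the tangent from G: B = (51.83, -5.674).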